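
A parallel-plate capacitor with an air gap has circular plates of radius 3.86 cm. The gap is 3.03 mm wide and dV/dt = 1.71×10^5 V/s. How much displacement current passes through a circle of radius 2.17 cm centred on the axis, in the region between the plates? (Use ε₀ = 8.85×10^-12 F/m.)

7.39×10^-7 A

With E = V/d, dE/dt = 5.644×10^7 V/(m·s) and πR² = 4.681×10^-3 m², giving I_d = ε₀ πR² dE/dt = 2.338×10^-6 A.
Through an area πr² the displacement current is I_d·(πr²/πR²) = I_d (r/R)² = 7.39×10^-7 A.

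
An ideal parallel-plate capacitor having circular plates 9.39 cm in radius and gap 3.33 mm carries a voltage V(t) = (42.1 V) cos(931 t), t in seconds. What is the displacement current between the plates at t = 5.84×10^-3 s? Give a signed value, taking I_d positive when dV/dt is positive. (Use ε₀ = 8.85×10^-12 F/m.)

C = ε₀A/d = (8.85×10^-12)(0.02770)/(3.33×10^-3) = 7.362×10^-11 F. dV/dt = V₀ω·−sin(ωt); at ωt = 5.43704 rad this factor is 0.7487.
I_d = C dV/dt = (7.362×10^-11)(42.1)(931)(0.7487) = 2.16×10^-6 A.

2.16×10^-6 A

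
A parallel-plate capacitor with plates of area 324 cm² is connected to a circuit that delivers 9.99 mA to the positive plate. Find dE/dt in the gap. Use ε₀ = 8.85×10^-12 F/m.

3.48×10^10 V/(m·s)

By continuity, I_d in the gap equals the 9.99 mA flowing in the wire.
Then dE/dt = I_d/(ε₀A) = 3.48×10^10 V/(m·s).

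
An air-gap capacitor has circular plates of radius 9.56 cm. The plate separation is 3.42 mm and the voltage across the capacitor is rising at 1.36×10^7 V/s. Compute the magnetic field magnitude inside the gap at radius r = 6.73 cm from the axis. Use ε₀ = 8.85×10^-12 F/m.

With E = V/d, dE/dt = 3.977×10^9 V/(m·s) and πR² = 0.02871 m², giving I_d = ε₀ πR² dE/dt = 1.010×10^-3 A.
An Ampèrian loop of radius r encloses a fraction (r/R)² of I_d. Then B·2πr = μ₀ I_d (r/R)², giving B = μ₀ I_d r/(2πR²) = 1.49×10^-9 T.

1.49×10^-9 T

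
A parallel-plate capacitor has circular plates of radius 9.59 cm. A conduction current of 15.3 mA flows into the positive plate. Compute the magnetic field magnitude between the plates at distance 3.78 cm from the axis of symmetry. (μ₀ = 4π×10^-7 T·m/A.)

1.26×10^-8 T

No conduction current crosses the gap, so I_d there equals the 0.0153 A in the leads.
For r < R the Ampère–Maxwell law gives B(2πr) = μ₀ I_d (r²/R²), so B = μ₀ I_d r/(2πR²) = (4π×10^-7)(0.0153)(0.0378)/(2π·0.0959²) = 1.26×10^-8 T.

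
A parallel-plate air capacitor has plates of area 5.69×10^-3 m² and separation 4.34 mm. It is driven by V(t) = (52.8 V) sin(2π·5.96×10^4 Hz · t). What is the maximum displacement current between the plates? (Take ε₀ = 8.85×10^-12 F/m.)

C = ε₀A/d = (8.85×10^-12)(5.69×10^-3)/(4.34×10^-3) = 1.160×10^-11 F; ω = 2πf = 3.745×10^5 rad/s.
I_d = C dV/dt, so |I_d|_max = C V₀ ω = (1.160×10^-11)(52.8)(3.745×10^5) = 2.29×10^-4 A.

2.29×10^-4 A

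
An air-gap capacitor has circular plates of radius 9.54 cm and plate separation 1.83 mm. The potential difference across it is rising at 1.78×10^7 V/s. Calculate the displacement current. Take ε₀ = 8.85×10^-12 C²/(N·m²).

C = ε₀A/d = (8.85×10^-12)(0.02859)/(1.83×10^-3) = 1.383×10^-10 F.
I_d = C dV/dt = (1.383×10^-10)(1.78×10^7) = 2.46×10^-3 A.

2.46×10^-3 A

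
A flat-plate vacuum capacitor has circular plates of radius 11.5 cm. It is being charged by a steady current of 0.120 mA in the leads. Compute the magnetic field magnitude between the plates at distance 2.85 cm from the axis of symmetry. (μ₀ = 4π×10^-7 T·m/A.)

By continuity the displacement current in the gap matches the conduction current: I_d = 1.20×10^-4 A.
For r < R the Ampère–Maxwell law gives B(2πr) = μ₀ I_d (r²/R²), so B = μ₀ I_d r/(2πR²) = (4π×10^-7)(1.20×10^-4)(0.0285)/(2π·0.115²) = 5.17×10^-11 T.

5.17×10^-11 T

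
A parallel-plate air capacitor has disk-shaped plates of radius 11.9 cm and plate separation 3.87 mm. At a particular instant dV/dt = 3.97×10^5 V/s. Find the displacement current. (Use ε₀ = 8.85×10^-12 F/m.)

4.04×10^-5 A

C = ε₀A/d = (8.85×10^-12)(0.04449)/(3.87×10^-3) = 1.017×10^-10 F.
I_d = C dV/dt = (1.017×10^-10)(3.97×10^5) = 4.04×10^-5 A.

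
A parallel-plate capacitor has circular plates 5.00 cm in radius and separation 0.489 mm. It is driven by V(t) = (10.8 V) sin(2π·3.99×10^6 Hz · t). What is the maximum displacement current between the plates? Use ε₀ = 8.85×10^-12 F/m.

The displacement current equals the conduction current C dV/dt, which peaks at C V₀ ω.
With C = ε₀A/d = (8.85×10^-12)(7.854×10^-3)/(4.89×10^-4) = 1.421×10^-10 F and ω = 2πf = 2.507×10^7 rad/s, I_d,max = (1.421×10^-10)(10.8)(2.507×10^7) = 0.0385 A.

0.0385 A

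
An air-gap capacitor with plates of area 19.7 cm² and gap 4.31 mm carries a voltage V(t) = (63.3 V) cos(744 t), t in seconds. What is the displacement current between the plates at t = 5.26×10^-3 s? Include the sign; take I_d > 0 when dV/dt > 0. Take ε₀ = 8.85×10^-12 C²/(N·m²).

dV/dt = (63.3)(744)·−sin(3.91344) = 3.285×10^4 V/s.
I_d = C dV/dt with C = ε₀A/d = (8.85×10^-12)(1.97×10^-3)/(4.31×10^-3) = 4.045×10^-12 F, so I_d = (4.045×10^-12)(3.285×10^4) = 1.33×10^-7 A.

1.33×10^-7 A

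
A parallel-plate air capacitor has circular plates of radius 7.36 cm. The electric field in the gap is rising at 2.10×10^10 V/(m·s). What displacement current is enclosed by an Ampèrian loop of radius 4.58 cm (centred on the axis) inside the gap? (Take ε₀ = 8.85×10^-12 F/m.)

I_d = ε₀ dΦ_E/dt = ε₀ πR² (dE/dt) = (8.85×10^-12)(0.01702)(2.10×10^10) = 3.163×10^-3 A through the full plate area.
The field is uniform, so I_d,enc = I_d (r/R)² = (3.163×10^-3)(4.58/7.36)² = 1.22×10^-3 A.

1.22×10^-3 A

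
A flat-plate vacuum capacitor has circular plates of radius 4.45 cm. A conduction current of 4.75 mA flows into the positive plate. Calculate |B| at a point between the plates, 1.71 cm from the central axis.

Between the plates the displacement current equals the wire current: I_d = 4.75 mA = 4.75×10^-3 A.
For r < R the Ampère–Maxwell law gives B(2πr) = μ₀ I_d (r²/R²), so B = μ₀ I_d r/(2πR²) = (4π×10^-7)(4.75×10^-3)(0.0171)/(2π·0.0445²) = 8.20×10^-9 T.

8.20×10^-9 T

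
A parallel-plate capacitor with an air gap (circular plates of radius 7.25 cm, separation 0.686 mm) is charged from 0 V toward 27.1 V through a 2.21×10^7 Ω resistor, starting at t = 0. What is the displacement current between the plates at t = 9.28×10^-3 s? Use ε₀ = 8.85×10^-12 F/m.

1.71×10^-7 A

C = ε₀A/d = (8.85×10^-12)(0.01651)/(6.86×10^-4) = 2.130×10^-10 F, so τ = RC = 4.707×10^-3 s.
The conduction current is I(t) = (V₀/R) e^(−t/τ), and the displacement current between the plates equals it.
t/τ = 1.972; I_d = (27.1/2.21×10^7) · e^(−1.972) = (1.226×10^-6)(0.1392) = 1.71×10^-7 A.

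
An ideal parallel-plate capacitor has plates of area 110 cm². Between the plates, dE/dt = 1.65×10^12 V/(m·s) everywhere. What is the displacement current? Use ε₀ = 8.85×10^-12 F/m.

0.161 A

I_d = ε₀ A (dE/dt) = (8.85×10^-12)(0.0110 m²)(1.65×10^12) = 0.161 A.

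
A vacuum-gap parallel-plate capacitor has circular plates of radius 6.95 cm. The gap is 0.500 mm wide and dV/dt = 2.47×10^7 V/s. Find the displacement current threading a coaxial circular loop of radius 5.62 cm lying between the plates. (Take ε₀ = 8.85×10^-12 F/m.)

4.34×10^-3 A

I_d = C dV/dt with C = ε₀πR²/d = 2.685×10^-10 F, so I_d = (2.685×10^-10)(2.47×10^7) = 6.632×10^-3 A.
Since J_d is uniform, the enclosed fraction is (r/R)² = 0.6539, giving I_d,enc = 4.34×10^-3 A.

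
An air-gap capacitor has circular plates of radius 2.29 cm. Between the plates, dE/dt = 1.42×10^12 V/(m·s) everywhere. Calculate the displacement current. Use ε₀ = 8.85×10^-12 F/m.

0.0207 A

With a uniform field, Φ_E = EA, so I_d = ε₀ A dE/dt = 0.0207 A.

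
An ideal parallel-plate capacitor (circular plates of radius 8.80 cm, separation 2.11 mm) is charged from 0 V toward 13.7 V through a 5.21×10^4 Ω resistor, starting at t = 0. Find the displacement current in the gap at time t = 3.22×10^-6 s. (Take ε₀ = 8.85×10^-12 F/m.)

C = ε₀A/d = (8.85×10^-12)(0.02433)/(2.11×10^-3) = 1.020×10^-10 F, so τ = RC = 5.314×10^-6 s.
The conduction current is I(t) = (V₀/R) e^(−t/τ), and the displacement current between the plates equals it.
t/τ = 0.6059; I_d = (13.7/5.21×10^4) · e^(−0.6059) = (2.630×10^-4)(0.5456) = 1.43×10^-4 A.

1.43×10^-4 A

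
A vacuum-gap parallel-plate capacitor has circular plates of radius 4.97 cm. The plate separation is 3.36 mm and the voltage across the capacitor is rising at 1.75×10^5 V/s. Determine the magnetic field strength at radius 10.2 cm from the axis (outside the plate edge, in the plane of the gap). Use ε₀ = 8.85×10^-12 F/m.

I_d = C dV/dt with C = ε₀πR²/d = 2.044×10^-11 F, so I_d = (2.044×10^-11)(1.75×10^5) = 3.577×10^-6 A.
Outside the plates the loop encloses all of I_d, so B·2πr = μ₀ I_d and B = 7.01×10^-12 T.

7.01×10^-12 T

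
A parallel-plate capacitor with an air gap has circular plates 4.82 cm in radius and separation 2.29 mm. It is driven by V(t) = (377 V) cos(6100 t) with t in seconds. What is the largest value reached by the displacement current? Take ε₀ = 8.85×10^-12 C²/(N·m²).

C = ε₀A/d = (8.85×10^-12)(7.299×10^-3)/(2.29×10^-3) = 2.821×10^-11 F; ω = 6100 rad/s.
I_d = C dV/dt, so |I_d|_max = C V₀ ω = (2.821×10^-11)(377)(6100) = 6.49×10^-5 A.

6.49×10^-5 A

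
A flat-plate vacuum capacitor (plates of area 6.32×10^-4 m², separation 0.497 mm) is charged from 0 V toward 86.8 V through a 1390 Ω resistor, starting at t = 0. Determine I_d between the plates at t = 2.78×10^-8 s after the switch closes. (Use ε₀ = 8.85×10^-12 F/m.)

0.0106 A

With C = ε₀A/d = (8.85×10^-12)(6.32×10^-4)/(4.97×10^-4) = 1.125×10^-11 F, the time constant is τ = RC = 1.564×10^-8 s, so t/τ = 1.777 and e^(−t/τ) = 0.1691.
I_d = I_cond = (V₀/R) e^(−t/τ) = (0.06245)(0.1691) = 0.0106 A.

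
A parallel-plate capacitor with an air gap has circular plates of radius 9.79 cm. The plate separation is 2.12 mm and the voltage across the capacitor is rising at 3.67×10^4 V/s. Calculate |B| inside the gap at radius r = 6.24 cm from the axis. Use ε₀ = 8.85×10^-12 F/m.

dE/dt = (dV/dt)/d = 1.731×10^7 V/(m·s); I_d = ε₀(πR²)(dE/dt) = (8.85×10^-12)(0.03011)(1.731×10^7) = 4.613×10^-6 A.
An Ampèrian loop of radius r encloses a fraction (r/R)² of I_d. Then B·2πr = μ₀ I_d (r/R)², giving B = μ₀ I_d r/(2πR²) = 6.01×10^-12 T.

6.01×10^-12 T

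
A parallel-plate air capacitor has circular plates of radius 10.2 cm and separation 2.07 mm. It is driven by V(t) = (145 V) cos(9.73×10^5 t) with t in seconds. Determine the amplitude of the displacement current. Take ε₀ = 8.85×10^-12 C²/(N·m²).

The displacement current equals the conduction current C dV/dt, which peaks at C V₀ ω.
With C = ε₀A/d = (8.85×10^-12)(0.03269)/(2.07×10^-3) = 1.398×10^-10 F and ω = 9.73×10^5 rad/s, I_d,max = (1.398×10^-10)(145)(9.73×10^5) = 0.0197 A.

0.0197 A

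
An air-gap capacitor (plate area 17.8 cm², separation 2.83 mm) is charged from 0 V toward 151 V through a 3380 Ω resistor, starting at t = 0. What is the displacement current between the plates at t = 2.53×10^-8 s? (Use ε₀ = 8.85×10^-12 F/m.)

0.0116 A

C = ε₀A/d = (8.85×10^-12)(1.78×10^-3)/(2.83×10^-3) = 5.566×10^-12 F, so τ = RC = 1.881×10^-8 s.
The conduction current is I(t) = (V₀/R) e^(−t/τ), and the displacement current between the plates equals it.
t/τ = 1.345; I_d = (151/3380) · e^(−1.345) = (0.04467)(0.2605) = 0.0116 A.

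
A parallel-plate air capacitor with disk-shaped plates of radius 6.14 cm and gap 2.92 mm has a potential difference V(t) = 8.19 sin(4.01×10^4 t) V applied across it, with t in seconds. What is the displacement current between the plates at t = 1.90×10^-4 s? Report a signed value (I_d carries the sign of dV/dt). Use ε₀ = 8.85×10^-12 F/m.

2.74×10^-6 A

dE/dt = (V₀ω/d)·cos(ωt) with ωt = 7.619 rad: (8.19)(4.01×10^4)(0.2328)/(2.92×10^-3) = 2.618×10^7 V/(m·s).
I_d = ε₀ A dE/dt = (8.85×10^-12)(0.01184)(2.618×10^7) = 2.74×10^-6 A.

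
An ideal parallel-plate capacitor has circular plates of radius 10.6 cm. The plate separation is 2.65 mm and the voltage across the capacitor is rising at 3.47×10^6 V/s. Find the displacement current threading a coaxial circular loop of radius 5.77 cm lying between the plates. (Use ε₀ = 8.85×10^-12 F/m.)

1.21×10^-4 A

I_d = C dV/dt with C = ε₀πR²/d = 1.179×10^-10 F, so I_d = (1.179×10^-10)(3.47×10^6) = 4.091×10^-4 A.
Since J_d is uniform, the enclosed fraction is (r/R)² = 0.2963, giving I_d,enc = 1.21×10^-4 A.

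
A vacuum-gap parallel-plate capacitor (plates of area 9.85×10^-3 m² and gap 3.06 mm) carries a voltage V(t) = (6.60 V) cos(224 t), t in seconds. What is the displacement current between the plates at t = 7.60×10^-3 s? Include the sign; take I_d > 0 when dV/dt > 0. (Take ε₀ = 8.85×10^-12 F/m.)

dV/dt = (6.60)(224)·−sin(1.7024) = -1466 V/s.
I_d = C dV/dt with C = ε₀A/d = (8.85×10^-12)(9.85×10^-3)/(3.06×10^-3) = 2.849×10^-11 F, so I_d = (2.849×10^-11)(-1466) = -4.18×10^-8 A.

-4.18×10^-8 A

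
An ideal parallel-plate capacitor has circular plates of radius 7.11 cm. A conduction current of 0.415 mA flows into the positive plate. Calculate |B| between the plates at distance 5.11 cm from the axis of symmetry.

8.39×10^-10 T

By continuity the displacement current in the gap matches the conduction current: I_d = 4.15×10^-4 A.
∮B·dl = μ₀ I_d,enc with I_d,enc = I_d r²/R² = 2.144×10^-4 A; so B = μ₀ I_d,enc/(2πr) = 8.39×10^-10 T.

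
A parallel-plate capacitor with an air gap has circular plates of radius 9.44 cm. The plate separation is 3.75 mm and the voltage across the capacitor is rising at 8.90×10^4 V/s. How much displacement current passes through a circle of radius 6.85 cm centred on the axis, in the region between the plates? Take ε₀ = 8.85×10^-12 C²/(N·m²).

3.10×10^-6 A

I_d = C dV/dt with C = ε₀πR²/d = 6.608×10^-11 F, so I_d = (6.608×10^-11)(8.90×10^4) = 5.881×10^-6 A.
The field is uniform, so I_d,enc = I_d (r/R)² = (5.881×10^-6)(6.85/9.44)² = 3.10×10^-6 A.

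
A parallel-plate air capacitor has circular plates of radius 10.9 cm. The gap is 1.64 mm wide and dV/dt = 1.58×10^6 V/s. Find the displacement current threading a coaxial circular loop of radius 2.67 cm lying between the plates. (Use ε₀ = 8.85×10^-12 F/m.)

1.91×10^-5 A

I_d = C dV/dt with C = ε₀πR²/d = 2.014×10^-10 F, so I_d = (2.014×10^-10)(1.58×10^6) = 3.182×10^-4 A.
Through an area πr² the displacement current is I_d·(πr²/πR²) = I_d (r/R)² = 1.91×10^-5 A.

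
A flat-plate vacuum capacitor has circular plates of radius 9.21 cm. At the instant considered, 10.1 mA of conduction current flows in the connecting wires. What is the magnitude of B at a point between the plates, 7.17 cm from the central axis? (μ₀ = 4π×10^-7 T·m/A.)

By continuity the displacement current in the gap matches the conduction current: I_d = 0.0101 A.
An Ampèrian loop of radius r encloses a fraction (r/R)² of I_d. Then B·2πr = μ₀ I_d (r/R)², giving B = μ₀ I_d r/(2πR²) = 1.71×10^-8 T.

1.71×10^-8 T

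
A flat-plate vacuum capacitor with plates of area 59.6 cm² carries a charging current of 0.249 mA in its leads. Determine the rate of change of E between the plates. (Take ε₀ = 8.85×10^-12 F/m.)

The displacement current between the plates equals the conduction current, I_d = 0.249 mA.
Since I_d = ε₀ A dE/dt, dE/dt = I_d/(ε₀A) = (2.49×10^-4)/((8.85×10^-12)(5.96×10^-3)) = 4.72×10^9 V/(m·s).

4.72×10^9 V/(m·s)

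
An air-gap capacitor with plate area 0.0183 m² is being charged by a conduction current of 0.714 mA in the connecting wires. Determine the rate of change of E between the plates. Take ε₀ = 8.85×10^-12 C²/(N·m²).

Charge continuity gives I_d = I = 7.14×10^-4 A between the plates.
Inverting I_d = ε₀ A dE/dt gives dE/dt = 7.14×10^-4 / (8.85×10^-12 · 0.0183) = 4.41×10^9 V/(m·s).

4.41×10^9 V/(m·s)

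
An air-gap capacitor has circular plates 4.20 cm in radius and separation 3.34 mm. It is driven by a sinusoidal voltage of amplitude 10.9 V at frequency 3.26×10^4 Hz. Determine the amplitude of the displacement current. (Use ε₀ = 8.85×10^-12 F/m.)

(dE/dt)_max = V₀ω/d = 6.684×10^8 V/(m·s); ω = 2πf = 2.048×10^5 rad/s.
I_d,max = ε₀ A (dE/dt)_max = (8.85×10^-12)(5.542×10^-3)(6.684×10^8) = 3.28×10^-5 A.

3.28×10^-5 A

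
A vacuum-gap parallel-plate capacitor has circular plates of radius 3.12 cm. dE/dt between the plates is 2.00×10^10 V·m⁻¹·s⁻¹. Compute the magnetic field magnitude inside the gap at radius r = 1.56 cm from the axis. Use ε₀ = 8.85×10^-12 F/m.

Total displacement current: I_d = ε₀(πR²)(dE/dt) = (8.85×10^-12)(3.058×10^-3)(2.00×10^10) = 5.413×10^-4 A.
For r < R the Ampère–Maxwell law gives B(2πr) = μ₀ I_d (r²/R²), so B = μ₀ I_d r/(2πR²) = (4π×10^-7)(5.413×10^-4)(0.0156)/(2π·0.0312²) = 1.73×10^-9 T.

1.73×10^-9 T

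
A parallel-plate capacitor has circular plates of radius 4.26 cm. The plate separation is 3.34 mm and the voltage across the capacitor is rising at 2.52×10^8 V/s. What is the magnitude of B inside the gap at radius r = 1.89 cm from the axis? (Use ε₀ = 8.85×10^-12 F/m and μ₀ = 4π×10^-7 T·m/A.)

I_d = C dV/dt with C = ε₀πR²/d = 1.511×10^-11 F, so I_d = (1.511×10^-11)(2.52×10^8) = 3.808×10^-3 A.
An Ampèrian loop of radius r encloses a fraction (r/R)² of I_d. Then B·2πr = μ₀ I_d (r/R)², giving B = μ₀ I_d r/(2πR²) = 7.93×10^-9 T.

7.93×10^-9 T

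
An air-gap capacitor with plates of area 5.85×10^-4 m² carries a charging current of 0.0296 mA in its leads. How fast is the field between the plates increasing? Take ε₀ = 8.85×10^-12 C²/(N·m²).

The displacement current between the plates equals the conduction current, I_d = 0.0296 mA.
Inverting I_d = ε₀ A dE/dt gives dE/dt = 2.96×10^-5 / (8.85×10^-12 · 5.85×10^-4) = 5.72×10^9 V/(m·s).

5.72×10^9 V/(m·s)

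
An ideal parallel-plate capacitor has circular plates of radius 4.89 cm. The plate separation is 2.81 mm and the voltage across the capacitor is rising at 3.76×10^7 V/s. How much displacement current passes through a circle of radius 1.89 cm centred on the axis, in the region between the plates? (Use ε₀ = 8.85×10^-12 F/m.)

1.33×10^-4 A

With E = V/d, dE/dt = 1.338×10^10 V/(m·s) and πR² = 7.512×10^-3 m², giving I_d = ε₀ πR² dE/dt = 8.895×10^-4 A.
Since J_d is uniform, the enclosed fraction is (r/R)² = 0.1494, giving I_d,enc = 1.33×10^-4 A.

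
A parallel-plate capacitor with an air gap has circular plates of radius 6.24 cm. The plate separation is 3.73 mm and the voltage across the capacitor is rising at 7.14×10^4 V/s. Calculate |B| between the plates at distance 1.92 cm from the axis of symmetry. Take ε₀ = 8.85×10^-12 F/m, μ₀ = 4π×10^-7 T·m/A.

dE/dt = (dV/dt)/d = 1.914×10^7 V/(m·s); I_d = ε₀(πR²)(dE/dt) = (8.85×10^-12)(0.01223)(1.914×10^7) = 2.072×10^-6 A.
An Ampèrian loop of radius r encloses a fraction (r/R)² of I_d. Then B·2πr = μ₀ I_d (r/R)², giving B = μ₀ I_d r/(2πR²) = 2.04×10^-12 T.

2.04×10^-12 T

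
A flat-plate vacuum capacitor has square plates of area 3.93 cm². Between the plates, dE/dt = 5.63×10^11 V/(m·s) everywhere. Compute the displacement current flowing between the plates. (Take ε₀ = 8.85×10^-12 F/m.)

1.96×10^-3 A

The displacement current is ε₀ times dΦ_E/dt = ε₀ A dE/dt = (8.85×10^-12)(3.93×10^-4)(5.63×10^11) = 1.96×10^-3 A.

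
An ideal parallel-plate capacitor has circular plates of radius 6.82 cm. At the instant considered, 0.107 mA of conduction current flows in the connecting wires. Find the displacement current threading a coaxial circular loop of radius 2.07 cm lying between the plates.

No conduction current crosses the gap, so I_d there equals the 1.07×10^-4 A in the leads.
Since J_d is uniform, the enclosed fraction is (r/R)² = 0.09212, giving I_d,enc = 9.86×10^-6 A.

9.86×10^-6 A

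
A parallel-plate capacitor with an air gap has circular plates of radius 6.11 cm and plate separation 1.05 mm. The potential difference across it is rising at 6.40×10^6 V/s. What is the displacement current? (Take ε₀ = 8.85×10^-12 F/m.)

E = V/d so dE/dt = (dV/dt)/d = 6.095×10^9 V/(m·s), and I_d = ε₀ A dE/dt = (8.85×10^-12)(0.01173)(6.095×10^9) = 6.33×10^-4 A.

6.33×10^-4 A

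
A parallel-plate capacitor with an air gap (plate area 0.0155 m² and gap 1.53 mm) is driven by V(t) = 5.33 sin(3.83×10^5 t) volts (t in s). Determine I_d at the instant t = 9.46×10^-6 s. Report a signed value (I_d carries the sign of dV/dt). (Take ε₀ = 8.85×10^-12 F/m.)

C = ε₀A/d = (8.85×10^-12)(0.0155)/(1.53×10^-3) = 8.966×10^-11 F. dV/dt = V₀ω·cos(ωt); at ωt = 3.62318 rad this factor is -0.8863.
I_d = C dV/dt = (8.966×10^-11)(5.33)(3.83×10^5)(-0.8863) = -1.62×10^-4 A.

-1.62×10^-4 A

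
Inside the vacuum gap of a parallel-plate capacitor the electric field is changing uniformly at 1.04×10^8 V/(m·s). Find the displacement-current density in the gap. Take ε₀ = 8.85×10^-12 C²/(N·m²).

J_d = ε₀ dE/dt = (8.85×10^-12)(1.04×10^8) = 9.20×10^-4 A/m².

9.20×10^-4 A/m²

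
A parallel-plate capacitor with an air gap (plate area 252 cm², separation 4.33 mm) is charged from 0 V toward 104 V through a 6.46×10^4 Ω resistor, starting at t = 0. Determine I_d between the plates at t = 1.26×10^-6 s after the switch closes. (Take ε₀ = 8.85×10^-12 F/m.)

C = ε₀A/d = (8.85×10^-12)(0.0252)/(4.33×10^-3) = 5.151×10^-11 F, so τ = RC = 3.328×10^-6 s.
The conduction current is I(t) = (V₀/R) e^(−t/τ), and the displacement current between the plates equals it.
t/τ = 0.3786; I_d = (104/6.46×10^4) · e^(−0.3786) = (1.610×10^-3)(0.6848) = 1.10×10^-3 A.

1.10×10^-3 A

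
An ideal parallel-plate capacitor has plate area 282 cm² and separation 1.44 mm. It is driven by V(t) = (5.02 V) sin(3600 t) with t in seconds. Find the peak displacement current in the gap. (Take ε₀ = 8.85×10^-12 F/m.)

C = ε₀A/d = (8.85×10^-12)(0.0282)/(1.44×10^-3) = 1.733×10^-10 F; ω = 3600 rad/s.
I_d = C dV/dt, so |I_d|_max = C V₀ ω = (1.733×10^-10)(5.02)(3600) = 3.13×10^-6 A.

3.13×10^-6 A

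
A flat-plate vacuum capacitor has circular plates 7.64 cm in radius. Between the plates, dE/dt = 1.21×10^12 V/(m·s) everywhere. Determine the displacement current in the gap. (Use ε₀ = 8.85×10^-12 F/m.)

The displacement current is ε₀ times dΦ_E/dt = ε₀ A dE/dt = (8.85×10^-12)(0.01834)(1.21×10^12) = 0.196 A.

0.196 A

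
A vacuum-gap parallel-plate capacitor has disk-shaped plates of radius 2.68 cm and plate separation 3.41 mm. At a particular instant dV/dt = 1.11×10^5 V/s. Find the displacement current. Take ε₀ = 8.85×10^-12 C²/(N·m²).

E = V/d so dE/dt = (dV/dt)/d = 3.255×10^7 V/(m·s), and I_d = ε₀ A dE/dt = (8.85×10^-12)(2.256×10^-3)(3.255×10^7) = 6.50×10^-7 A.

6.50×10^-7 A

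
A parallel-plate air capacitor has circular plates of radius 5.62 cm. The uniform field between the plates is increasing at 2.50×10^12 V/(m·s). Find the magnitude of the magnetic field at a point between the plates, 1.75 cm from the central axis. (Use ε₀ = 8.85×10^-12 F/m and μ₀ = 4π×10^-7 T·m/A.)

I_d = ε₀ dΦ_E/dt = ε₀ πR² (dE/dt) = (8.85×10^-12)(9.923×10^-3)(2.50×10^12) = 0.2195 A through the full plate area.
For r < R the Ampère–Maxwell law gives B(2πr) = μ₀ I_d (r²/R²), so B = μ₀ I_d r/(2πR²) = (4π×10^-7)(0.2195)(0.0175)/(2π·0.0562²) = 2.43×10^-7 T.

2.43×10^-7 T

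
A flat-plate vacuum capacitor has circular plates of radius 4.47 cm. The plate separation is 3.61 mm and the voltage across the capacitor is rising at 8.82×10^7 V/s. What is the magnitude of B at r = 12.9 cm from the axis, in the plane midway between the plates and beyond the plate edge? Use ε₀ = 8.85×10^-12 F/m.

I_d = C dV/dt with C = ε₀πR²/d = 1.539×10^-11 F, so I_d = (1.539×10^-11)(8.82×10^7) = 1.357×10^-3 A.
For r ≥ R the full I_d is enclosed: B = μ₀ I_d/(2πr) = (4π×10^-7)(1.357×10^-3)/(2π·0.129) = 2.10×10^-9 T.

2.10×10^-9 T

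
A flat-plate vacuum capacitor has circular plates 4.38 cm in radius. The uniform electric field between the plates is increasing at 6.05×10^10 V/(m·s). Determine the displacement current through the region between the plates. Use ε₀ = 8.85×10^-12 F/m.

3.23×10^-3 A

I_d = ε₀ A (dE/dt) = (8.85×10^-12)(6.027×10^-3 m²)(6.05×10^10) = 3.23×10^-3 A.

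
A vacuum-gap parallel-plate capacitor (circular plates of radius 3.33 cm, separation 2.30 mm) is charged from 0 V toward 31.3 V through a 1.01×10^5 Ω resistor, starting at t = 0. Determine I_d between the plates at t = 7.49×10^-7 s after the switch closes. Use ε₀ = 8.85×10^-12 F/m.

With C = ε₀A/d = (8.85×10^-12)(3.484×10^-3)/(2.30×10^-3) = 1.341×10^-11 F, the time constant is τ = RC = 1.354×10^-6 s, so t/τ = 0.5532 and e^(−t/τ) = 0.5751.
I_d = I_cond = (V₀/R) e^(−t/τ) = (3.099×10^-4)(0.5751) = 1.78×10^-4 A.

1.78×10^-4 A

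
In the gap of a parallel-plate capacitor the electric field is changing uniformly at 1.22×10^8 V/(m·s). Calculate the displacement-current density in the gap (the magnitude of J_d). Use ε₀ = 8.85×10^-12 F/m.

J_d = ε₀ ∂E/∂t, so J_d = 1.08×10^-3 A/m².

1.08×10^-3 A/m²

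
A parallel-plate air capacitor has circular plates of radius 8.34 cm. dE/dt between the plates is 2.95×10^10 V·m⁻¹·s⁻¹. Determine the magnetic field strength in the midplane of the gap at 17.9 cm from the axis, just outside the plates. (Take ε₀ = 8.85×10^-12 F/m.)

6.37×10^-9 T

Through the whole plate area (πR² = 0.02185 m²), I_d = ε₀ πR² dE/dt = 5.704×10^-3 A.
With r > R the enclosed displacement current is the full I_d; B = μ₀ I_d / (2πr) = 6.37×10^-9 T.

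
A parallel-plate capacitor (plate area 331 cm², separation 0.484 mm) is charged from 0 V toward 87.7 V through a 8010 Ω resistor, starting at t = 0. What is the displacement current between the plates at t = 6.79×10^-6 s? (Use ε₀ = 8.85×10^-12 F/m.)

2.70×10^-3 A

With C = ε₀A/d = (8.85×10^-12)(0.0331)/(4.84×10^-4) = 6.052×10^-10 F, the time constant is τ = RC = 4.848×10^-6 s, so t/τ = 1.401 and e^(−t/τ) = 0.2464.
I_d = I_cond = (V₀/R) e^(−t/τ) = (0.01095)(0.2464) = 2.70×10^-3 A.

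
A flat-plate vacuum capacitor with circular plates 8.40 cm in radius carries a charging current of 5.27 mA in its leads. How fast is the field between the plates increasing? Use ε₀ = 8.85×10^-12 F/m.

2.69×10^10 V/(m·s)

The displacement current between the plates equals the conduction current, I_d = 5.27 mA.
Since I_d = ε₀ A dE/dt, dE/dt = I_d/(ε₀A) = (5.27×10^-3)/((8.85×10^-12)(0.02217)) = 2.69×10^10 V/(m·s).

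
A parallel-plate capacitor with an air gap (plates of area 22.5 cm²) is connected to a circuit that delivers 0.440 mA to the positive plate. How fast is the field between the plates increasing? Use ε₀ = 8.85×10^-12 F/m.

The displacement current between the plates equals the conduction current, I_d = 0.440 mA.
Since I_d = ε₀ A dE/dt, dE/dt = I_d/(ε₀A) = (4.40×10^-4)/((8.85×10^-12)(2.25×10^-3)) = 2.21×10^10 V/(m·s).

2.21×10^10 V/(m·s)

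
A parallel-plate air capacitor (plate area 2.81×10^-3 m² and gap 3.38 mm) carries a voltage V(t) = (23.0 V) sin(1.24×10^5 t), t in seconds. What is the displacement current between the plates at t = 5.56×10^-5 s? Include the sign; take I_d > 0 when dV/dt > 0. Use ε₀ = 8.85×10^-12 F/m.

1.72×10^-5 A

dV/dt = (23.0)(1.24×10^5)·cos(6.8944) = 2.336×10^6 V/s.
I_d = C dV/dt with C = ε₀A/d = (8.85×10^-12)(2.81×10^-3)/(3.38×10^-3) = 7.358×10^-12 F, so I_d = (7.358×10^-12)(2.336×10^6) = 1.72×10^-5 A.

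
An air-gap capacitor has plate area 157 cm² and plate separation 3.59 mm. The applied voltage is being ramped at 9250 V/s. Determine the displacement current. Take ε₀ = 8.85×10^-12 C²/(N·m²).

The displacement current equals the charging current C dV/dt. With C = ε₀A/d = (8.85×10^-12)(0.0157)/(3.59×10^-3) = 3.870×10^-11 F, I_d = (3.870×10^-11)(9250) = 3.58×10^-7 A.

3.58×10^-7 A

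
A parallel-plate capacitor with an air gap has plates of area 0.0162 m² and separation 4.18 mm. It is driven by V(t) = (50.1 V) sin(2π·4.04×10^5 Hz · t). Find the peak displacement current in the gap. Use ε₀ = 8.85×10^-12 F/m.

4.36×10^-3 A

(dE/dt)_max = V₀ω/d = 3.042×10^10 V/(m·s); ω = 2πf = 2.538×10^6 rad/s.
I_d,max = ε₀ A (dE/dt)_max = (8.85×10^-12)(0.0162)(3.042×10^10) = 4.36×10^-3 A.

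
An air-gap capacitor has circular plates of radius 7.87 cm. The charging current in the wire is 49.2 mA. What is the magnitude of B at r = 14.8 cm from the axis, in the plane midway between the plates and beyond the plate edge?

No conduction current crosses the gap, so I_d there equals the 0.0492 A in the leads.
With r > R the enclosed displacement current is the full I_d; B = μ₀ I_d / (2πr) = 6.65×10^-8 T.

6.65×10^-8 T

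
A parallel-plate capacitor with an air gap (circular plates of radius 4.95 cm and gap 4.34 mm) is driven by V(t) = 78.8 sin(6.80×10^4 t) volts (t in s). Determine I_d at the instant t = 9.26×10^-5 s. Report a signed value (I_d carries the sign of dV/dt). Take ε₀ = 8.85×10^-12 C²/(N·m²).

dV/dt = (78.8)(6.80×10^4)·cos(6.2968) = 5.358×10^6 V/s.
I_d = C dV/dt with C = ε₀A/d = (8.85×10^-12)(7.698×10^-3)/(4.34×10^-3) = 1.570×10^-11 F, so I_d = (1.570×10^-11)(5.358×10^6) = 8.41×10^-5 A.

8.41×10^-5 A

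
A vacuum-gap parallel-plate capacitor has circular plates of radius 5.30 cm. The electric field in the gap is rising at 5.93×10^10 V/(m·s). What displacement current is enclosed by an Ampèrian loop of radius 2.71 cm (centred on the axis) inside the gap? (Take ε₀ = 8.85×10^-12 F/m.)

1.21×10^-3 A

Through the whole plate area (πR² = 8.825×10^-3 m²), I_d = ε₀ πR² dE/dt = 4.631×10^-3 A.
Since J_d is uniform, the enclosed fraction is (r/R)² = 0.2614, giving I_d,enc = 1.21×10^-3 A.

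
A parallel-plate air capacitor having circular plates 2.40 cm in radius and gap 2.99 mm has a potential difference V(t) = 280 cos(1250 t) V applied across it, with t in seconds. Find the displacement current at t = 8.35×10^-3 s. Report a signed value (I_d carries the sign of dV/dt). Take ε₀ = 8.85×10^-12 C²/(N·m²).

1.59×10^-6 A

C = ε₀A/d = (8.85×10^-12)(1.810×10^-3)/(2.99×10^-3) = 5.357×10^-12 F. dV/dt = V₀ω·−sin(ωt); at ωt = 10.4375 rad this factor is 0.8483.
I_d = C dV/dt = (5.357×10^-12)(280)(1250)(0.8483) = 1.59×10^-6 A.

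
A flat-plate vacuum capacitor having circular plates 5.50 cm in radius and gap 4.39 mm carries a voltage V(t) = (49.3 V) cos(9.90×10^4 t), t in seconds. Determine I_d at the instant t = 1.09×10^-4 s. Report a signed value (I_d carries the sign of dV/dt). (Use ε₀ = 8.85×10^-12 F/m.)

dV/dt = (49.3)(9.90×10^4)·−sin(10.791) = 4.779×10^6 V/s.
I_d = C dV/dt with C = ε₀A/d = (8.85×10^-12)(9.503×10^-3)/(4.39×10^-3) = 1.916×10^-11 F, so I_d = (1.916×10^-11)(4.779×10^6) = 9.16×10^-5 A.

9.16×10^-5 A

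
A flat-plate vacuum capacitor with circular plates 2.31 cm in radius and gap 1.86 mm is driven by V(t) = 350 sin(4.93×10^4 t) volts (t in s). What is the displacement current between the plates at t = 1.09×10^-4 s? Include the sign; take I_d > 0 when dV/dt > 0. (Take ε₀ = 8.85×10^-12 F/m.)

dE/dt = (V₀ω/d)·cos(ωt) with ωt = 5.3737 rad: (350)(4.93×10^4)(0.6142)/(1.86×10^-3) = 5.698×10^9 V/(m·s).
I_d = ε₀ A dE/dt = (8.85×10^-12)(1.676×10^-3)(5.698×10^9) = 8.45×10^-5 A.

8.45×10^-5 A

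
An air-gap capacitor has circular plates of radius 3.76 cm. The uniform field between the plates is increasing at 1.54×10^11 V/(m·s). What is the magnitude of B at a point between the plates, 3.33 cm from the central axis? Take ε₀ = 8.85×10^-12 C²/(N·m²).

Total displacement current: I_d = ε₀(πR²)(dE/dt) = (8.85×10^-12)(4.441×10^-3)(1.54×10^11) = 6.053×10^-3 A.
For r < R the Ampère–Maxwell law gives B(2πr) = μ₀ I_d (r²/R²), so B = μ₀ I_d r/(2πR²) = (4π×10^-7)(6.053×10^-3)(0.0333)/(2π·0.0376²) = 2.85×10^-8 T.

2.85×10^-8 T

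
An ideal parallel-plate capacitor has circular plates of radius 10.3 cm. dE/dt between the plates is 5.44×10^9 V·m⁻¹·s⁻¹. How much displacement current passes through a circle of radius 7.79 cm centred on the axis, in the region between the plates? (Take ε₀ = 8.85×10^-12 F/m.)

Through the whole plate area (πR² = 0.03333 m²), I_d = ε₀ πR² dE/dt = 1.605×10^-3 A.
The field is uniform, so I_d,enc = I_d (r/R)² = (1.605×10^-3)(7.79/10.3)² = 9.18×10^-4 A.

9.18×10^-4 A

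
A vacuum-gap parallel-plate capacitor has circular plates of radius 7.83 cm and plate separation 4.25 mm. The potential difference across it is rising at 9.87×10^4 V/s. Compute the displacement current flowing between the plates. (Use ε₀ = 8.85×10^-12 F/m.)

E = V/d so dE/dt = (dV/dt)/d = 2.322×10^7 V/(m·s), and I_d = ε₀ A dE/dt = (8.85×10^-12)(0.01926)(2.322×10^7) = 3.96×10^-6 A.

3.96×10^-6 A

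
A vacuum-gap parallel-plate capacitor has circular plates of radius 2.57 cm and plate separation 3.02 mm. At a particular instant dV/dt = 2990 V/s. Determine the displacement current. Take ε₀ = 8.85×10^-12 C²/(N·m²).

1.82×10^-8 A

C = ε₀A/d = (8.85×10^-12)(2.075×10^-3)/(3.02×10^-3) = 6.081×10^-12 F.
I_d = C dV/dt = (6.081×10^-12)(2990) = 1.82×10^-8 A.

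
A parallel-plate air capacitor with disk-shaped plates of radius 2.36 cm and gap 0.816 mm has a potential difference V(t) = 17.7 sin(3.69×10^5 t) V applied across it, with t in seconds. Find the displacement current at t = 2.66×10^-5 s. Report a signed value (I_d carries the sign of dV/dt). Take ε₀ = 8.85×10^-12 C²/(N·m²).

-1.15×10^-4 A

dV/dt = (17.7)(3.69×10^5)·cos(9.8154) = -6.039×10^6 V/s.
I_d = C dV/dt with C = ε₀A/d = (8.85×10^-12)(1.750×10^-3)/(8.16×10^-4) = 1.898×10^-11 F, so I_d = (1.898×10^-11)(-6.039×10^6) = -1.15×10^-4 A.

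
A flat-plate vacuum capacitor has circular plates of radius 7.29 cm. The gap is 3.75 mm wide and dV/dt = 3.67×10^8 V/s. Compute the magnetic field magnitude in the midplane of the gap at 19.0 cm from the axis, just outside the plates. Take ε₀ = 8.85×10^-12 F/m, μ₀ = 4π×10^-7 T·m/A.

dE/dt = (dV/dt)/d = 9.787×10^10 V/(m·s); I_d = ε₀(πR²)(dE/dt) = (8.85×10^-12)(0.01670)(9.787×10^10) = 0.01446 A.
With r > R the enclosed displacement current is the full I_d; B = μ₀ I_d / (2πr) = 1.52×10^-8 T.

1.52×10^-8 T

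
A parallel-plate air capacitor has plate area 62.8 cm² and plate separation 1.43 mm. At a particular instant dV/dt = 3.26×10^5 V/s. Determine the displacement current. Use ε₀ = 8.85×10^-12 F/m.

E = V/d so dE/dt = (dV/dt)/d = 2.280×10^8 V/(m·s), and I_d = ε₀ A dE/dt = (8.85×10^-12)(6.28×10^-3)(2.280×10^8) = 1.27×10^-5 A.

1.27×10^-5 A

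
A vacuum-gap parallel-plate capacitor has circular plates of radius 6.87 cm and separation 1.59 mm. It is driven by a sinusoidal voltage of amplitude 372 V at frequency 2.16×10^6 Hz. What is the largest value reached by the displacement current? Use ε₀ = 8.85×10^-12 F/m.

The displacement current equals the conduction current C dV/dt, which peaks at C V₀ ω.
With C = ε₀A/d = (8.85×10^-12)(0.01483)/(1.59×10^-3) = 8.254×10^-11 F and ω = 2πf = 1.357×10^7 rad/s, I_d,max = (8.254×10^-11)(372)(1.357×10^7) = 0.417 A.

0.417 A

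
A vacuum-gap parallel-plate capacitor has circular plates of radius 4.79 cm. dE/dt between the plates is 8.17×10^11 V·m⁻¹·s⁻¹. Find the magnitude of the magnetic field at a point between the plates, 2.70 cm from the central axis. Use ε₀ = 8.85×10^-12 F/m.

1.23×10^-7 T

Total displacement current: I_d = ε₀(πR²)(dE/dt) = (8.85×10^-12)(7.208×10^-3)(8.17×10^11) = 0.05212 A.
An Ampèrian loop of radius r encloses a fraction (r/R)² of I_d. Then B·2πr = μ₀ I_d (r/R)², giving B = μ₀ I_d r/(2πR²) = 1.23×10^-7 T.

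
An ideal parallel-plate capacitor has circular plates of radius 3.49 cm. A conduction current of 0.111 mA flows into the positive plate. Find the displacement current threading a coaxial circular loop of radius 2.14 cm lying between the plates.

Between the plates the displacement current equals the wire current: I_d = 0.111 mA = 1.11×10^-4 A.
Through an area πr² the displacement current is I_d·(πr²/πR²) = I_d (r/R)² = 4.17×10^-5 A.

4.17×10^-5 A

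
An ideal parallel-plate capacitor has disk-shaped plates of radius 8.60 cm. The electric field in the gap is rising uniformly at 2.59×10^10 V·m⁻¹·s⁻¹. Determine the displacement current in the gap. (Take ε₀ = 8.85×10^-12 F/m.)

The displacement current is ε₀ times dΦ_E/dt = ε₀ A dE/dt = (8.85×10^-12)(0.02324)(2.59×10^10) = 5.33×10^-3 A.

5.33×10^-3 A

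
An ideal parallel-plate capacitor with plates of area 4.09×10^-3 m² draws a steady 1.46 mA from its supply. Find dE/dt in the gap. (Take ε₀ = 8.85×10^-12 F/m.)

Charge continuity gives I_d = I = 1.46×10^-3 A between the plates.
Then dE/dt = I_d/(ε₀A) = 4.03×10^10 V/(m·s).

4.03×10^10 V/(m·s)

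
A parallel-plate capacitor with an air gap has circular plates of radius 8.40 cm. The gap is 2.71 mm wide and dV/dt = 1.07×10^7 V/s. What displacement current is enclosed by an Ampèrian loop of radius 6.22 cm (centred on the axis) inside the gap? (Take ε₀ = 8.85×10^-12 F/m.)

With E = V/d, dE/dt = 3.948×10^9 V/(m·s) and πR² = 0.02217 m², giving I_d = ε₀ πR² dE/dt = 7.746×10^-4 A.
Through an area πr² the displacement current is I_d·(πr²/πR²) = I_d (r/R)² = 4.25×10^-4 A.

4.25×10^-4 A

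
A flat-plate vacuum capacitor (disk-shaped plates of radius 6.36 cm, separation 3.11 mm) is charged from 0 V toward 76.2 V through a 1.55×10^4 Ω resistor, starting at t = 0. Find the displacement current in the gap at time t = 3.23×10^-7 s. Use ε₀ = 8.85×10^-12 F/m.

2.76×10^-3 A

With C = ε₀A/d = (8.85×10^-12)(0.01271)/(3.11×10^-3) = 3.617×10^-11 F, the time constant is τ = RC = 5.606×10^-7 s, so t/τ = 0.5762 and e^(−t/τ) = 0.5620.
I_d = I_cond = (V₀/R) e^(−t/τ) = (4.916×10^-3)(0.5620) = 2.76×10^-3 A.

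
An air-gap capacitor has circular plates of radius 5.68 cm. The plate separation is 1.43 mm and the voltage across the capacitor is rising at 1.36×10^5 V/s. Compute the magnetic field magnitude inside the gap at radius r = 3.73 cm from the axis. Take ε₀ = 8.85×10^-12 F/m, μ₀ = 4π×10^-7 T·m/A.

I_d = C dV/dt with C = ε₀πR²/d = 6.275×10^-11 F, so I_d = (6.275×10^-11)(1.36×10^5) = 8.534×10^-6 A.
For r < R the Ampère–Maxwell law gives B(2πr) = μ₀ I_d (r²/R²), so B = μ₀ I_d r/(2πR²) = (4π×10^-7)(8.534×10^-6)(0.0373)/(2π·0.0568²) = 1.97×10^-11 T.

1.97×10^-11 T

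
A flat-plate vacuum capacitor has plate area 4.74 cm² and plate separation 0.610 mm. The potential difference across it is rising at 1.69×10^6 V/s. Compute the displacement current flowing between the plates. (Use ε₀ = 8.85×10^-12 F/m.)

1.16×10^-5 A

C = ε₀A/d = (8.85×10^-12)(4.74×10^-4)/(6.10×10^-4) = 6.877×10^-12 F.
I_d = C dV/dt = (6.877×10^-12)(1.69×10^6) = 1.16×10^-5 A.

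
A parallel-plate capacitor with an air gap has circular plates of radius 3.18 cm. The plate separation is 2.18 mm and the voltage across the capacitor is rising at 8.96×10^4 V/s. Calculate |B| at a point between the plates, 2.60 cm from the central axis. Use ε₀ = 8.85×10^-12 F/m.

I_d = C dV/dt with C = ε₀πR²/d = 1.290×10^-11 F, so I_d = (1.290×10^-11)(8.96×10^4) = 1.156×10^-6 A.
For r < R the Ampère–Maxwell law gives B(2πr) = μ₀ I_d (r²/R²), so B = μ₀ I_d r/(2πR²) = (4π×10^-7)(1.156×10^-6)(0.0260)/(2π·0.0318²) = 5.94×10^-12 T.

5.94×10^-12 T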